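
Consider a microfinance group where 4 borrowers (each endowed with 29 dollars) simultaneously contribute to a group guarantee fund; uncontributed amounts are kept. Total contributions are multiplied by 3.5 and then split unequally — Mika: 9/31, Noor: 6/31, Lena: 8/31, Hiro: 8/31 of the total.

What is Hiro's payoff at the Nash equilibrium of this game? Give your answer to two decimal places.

55.19 dollars

Each unit j contributes comes back to j as 3.5 × (j's share), so j prefers to contribute only if that share exceeds 1/3.5 = 0.2857; otherwise keeping the unit dominates.
Mika alone (share 9/31) is above the threshold, contributing 29; the remaining 3 contribute 0. Total contributed: 29.
Hiro keeps 29 and receives 3.5 × 29 × 8/31 = 26.19 from the group guarantee fund, for a payoff of 55.19.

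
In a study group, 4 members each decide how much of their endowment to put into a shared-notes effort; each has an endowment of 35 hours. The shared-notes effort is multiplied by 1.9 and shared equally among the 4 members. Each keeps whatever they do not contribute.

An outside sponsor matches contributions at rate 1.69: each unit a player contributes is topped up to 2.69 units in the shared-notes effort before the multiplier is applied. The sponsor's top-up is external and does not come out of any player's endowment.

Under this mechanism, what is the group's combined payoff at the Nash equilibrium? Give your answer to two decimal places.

715.54 hours

With the mechanism, a contributed unit returns 1.9 × 2.69 / 4 = 1.2778 per unit of net cost to the contributor — now above 1 — so contributing fully is weakly dominant for every player.
So the Nash equilibrium is full contribution by all 4; the group earns 1.9 × 2.69 × 140 = 715.54.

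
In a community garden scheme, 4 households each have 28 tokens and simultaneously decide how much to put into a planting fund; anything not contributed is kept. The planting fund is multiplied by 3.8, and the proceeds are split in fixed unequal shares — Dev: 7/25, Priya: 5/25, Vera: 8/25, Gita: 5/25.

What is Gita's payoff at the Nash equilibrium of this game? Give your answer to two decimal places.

For player j, contributing a unit is worthwhile iff 3.8 × (j's share) ≥ 1, i.e. iff j's share is at least 0.2632.
Dev and Vera are above the threshold, contributing 28 each; the remaining 2 contribute 0. Total contributed: 56.
Gita keeps 28 and receives 3.8 × 56 × 5/25 = 42.56 from the planting fund, for a payoff of 70.56.

70.56 tokens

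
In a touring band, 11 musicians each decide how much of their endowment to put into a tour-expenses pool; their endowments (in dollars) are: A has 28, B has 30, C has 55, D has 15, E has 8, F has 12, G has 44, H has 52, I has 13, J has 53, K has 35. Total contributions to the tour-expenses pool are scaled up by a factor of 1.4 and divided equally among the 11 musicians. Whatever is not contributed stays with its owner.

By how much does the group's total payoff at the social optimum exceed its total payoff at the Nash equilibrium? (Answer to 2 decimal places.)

138.00 dollars

The private return per contributed unit is 1.4/11 = 0.1273 < 1 for every player regardless of endowment, so the Nash equilibrium is zero contribution and the group total is Σ E_j = 28 + 30 + 55 + 15 + 8 + 12 + 44 + 52 + 13 + 53 + 35 = 345.
Each contributed unit returns 1.400 to the group, so the social optimum is full contribution by everyone: group total = 1.400 × 345 = 483.00.
Efficiency loss = (1.400 − 1) × 345 = 138.00.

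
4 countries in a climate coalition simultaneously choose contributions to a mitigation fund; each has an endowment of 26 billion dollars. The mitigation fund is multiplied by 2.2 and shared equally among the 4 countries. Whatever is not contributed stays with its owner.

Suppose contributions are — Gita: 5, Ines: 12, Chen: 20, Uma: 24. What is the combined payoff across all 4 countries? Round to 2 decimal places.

177.20 billion dollars

Total contributed: 5 + 12 + 20 + 24 = 61; total kept: 4 × 26 − 61 = 43.
The mitigation fund pays out 2.2 × 61 = 134.20 in aggregate.
Group total = 43 + 134.20 = 177.20.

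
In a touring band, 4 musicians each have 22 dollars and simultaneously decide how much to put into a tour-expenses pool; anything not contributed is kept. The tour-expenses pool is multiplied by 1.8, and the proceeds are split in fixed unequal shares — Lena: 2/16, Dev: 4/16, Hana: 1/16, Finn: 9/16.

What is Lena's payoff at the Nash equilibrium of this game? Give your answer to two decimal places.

A player with share s gets back 1.8·s per unit contributed, so full contribution is dominant for anyone with s > 1/1.8 = 0.5556 and zero contribution is dominant for anyone below.
Finn alone (share 9/16) is above the threshold, contributing 22; the remaining 3 contribute 0. Total contributed: 22.
Lena keeps 22 and receives 1.8 × 22 × 2/16 = 4.95 from the tour-expenses pool, for a payoff of 26.95.

26.95 dollars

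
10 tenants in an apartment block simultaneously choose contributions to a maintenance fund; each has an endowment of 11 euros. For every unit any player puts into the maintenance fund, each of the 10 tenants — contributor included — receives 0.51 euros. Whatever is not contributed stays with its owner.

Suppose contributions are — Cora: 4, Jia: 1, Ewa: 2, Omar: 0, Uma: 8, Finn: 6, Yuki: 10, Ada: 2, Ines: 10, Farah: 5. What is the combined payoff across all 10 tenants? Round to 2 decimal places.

Total contributed: 4 + 1 + 2 + 0 + 8 + 6 + 10 + 2 + 10 + 5 = 48; total kept: 10 × 11 − 48 = 62.
The maintenance fund pays out 0.51 × 10 × 48 = 244.80 in aggregate.
Group total = 62 + 244.80 = 306.80.

306.80 euros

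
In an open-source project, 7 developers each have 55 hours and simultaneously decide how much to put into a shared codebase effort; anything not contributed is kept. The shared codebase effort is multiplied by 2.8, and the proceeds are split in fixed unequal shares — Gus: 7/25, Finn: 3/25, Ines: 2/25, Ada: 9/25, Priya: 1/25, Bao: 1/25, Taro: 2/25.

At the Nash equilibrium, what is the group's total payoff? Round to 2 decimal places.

484.00 hours

For player j, contributing a unit is worthwhile iff 2.8 × (j's share) ≥ 1, i.e. iff j's share is at least 0.3571.
The only share above 0.3571 is Ada's 9/25, contributing 55; the remaining 6 contribute 0. Total contributed: 55.
The shared codebase effort pays out 2.8 × 55 = 154.00 in total (split across the unequal shares, but the aggregate is all that matters for the group sum).
The 6 free-riders keep 55 each, adding 330. Group total = 330 + 154.00 = 484.00.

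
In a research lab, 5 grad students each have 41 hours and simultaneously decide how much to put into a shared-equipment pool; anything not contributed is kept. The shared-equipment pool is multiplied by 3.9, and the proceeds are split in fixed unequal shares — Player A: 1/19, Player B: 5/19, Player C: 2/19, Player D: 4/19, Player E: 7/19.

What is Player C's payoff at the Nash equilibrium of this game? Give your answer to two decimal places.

Each unit j contributes comes back to j as 3.9 × (j's share), so j prefers to contribute only if that share exceeds 1/3.9 = 0.2564; otherwise keeping the unit dominates.
The shares above 0.2564 belong to Player B and Player E, contributing 41 each; the remaining 3 contribute 0. Total contributed: 82.
Player C keeps 41 and receives 3.9 × 82 × 2/19 = 33.66 from the shared-equipment pool, for a payoff of 74.66.

74.66 hours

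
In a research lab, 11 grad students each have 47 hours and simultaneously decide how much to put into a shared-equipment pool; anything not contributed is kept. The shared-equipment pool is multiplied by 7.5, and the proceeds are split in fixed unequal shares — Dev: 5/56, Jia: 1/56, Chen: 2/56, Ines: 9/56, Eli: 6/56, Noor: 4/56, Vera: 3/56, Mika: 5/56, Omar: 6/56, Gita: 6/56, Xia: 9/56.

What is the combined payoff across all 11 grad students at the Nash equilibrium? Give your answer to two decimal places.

1128.00 hours

For player j, contributing a unit is worthwhile iff 7.5 × (j's share) ≥ 1, i.e. iff j's share is at least 0.1333.
Ines and Xia clear that bar, contributing 47 each; the remaining 9 contribute 0. Total contributed: 94.
The shared-equipment pool pays out 7.5 × 94 = 705.00 in total (split across the unequal shares, but the aggregate is all that matters for the group sum).
The 9 free-riders keep 47 each, adding 423. Group total = 423 + 705.00 = 1128.00.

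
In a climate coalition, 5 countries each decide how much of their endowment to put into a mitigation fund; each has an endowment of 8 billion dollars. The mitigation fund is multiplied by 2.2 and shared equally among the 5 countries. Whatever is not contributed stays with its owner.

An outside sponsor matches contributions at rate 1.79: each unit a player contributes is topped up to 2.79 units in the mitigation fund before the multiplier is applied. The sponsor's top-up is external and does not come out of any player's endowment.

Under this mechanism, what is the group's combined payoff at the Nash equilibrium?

With the mechanism, a contributed unit returns 2.2 × 2.79 / 5 = 1.2276 per unit of net cost to the contributor — now above 1 — so contributing fully is weakly dominant for every player.
At the Nash equilibrium everyone contributes 8. Group total payoff = 2.2 × 2.79 × 40 = 245.52.

245.52 billion dollars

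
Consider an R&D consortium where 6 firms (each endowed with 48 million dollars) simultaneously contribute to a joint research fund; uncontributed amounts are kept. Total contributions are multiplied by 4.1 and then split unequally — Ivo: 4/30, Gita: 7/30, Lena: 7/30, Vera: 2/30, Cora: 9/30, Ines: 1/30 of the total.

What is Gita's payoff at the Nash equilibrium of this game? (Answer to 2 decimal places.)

93.92 million dollars

A player with share s gets back 4.1·s per unit contributed, so full contribution is dominant for anyone with s > 1/4.1 = 0.2439 and zero contribution is dominant for anyone below.
Only Cora (9/30) clears that bar, contributing 48; the remaining 5 contribute 0. Total contributed: 48.
Gita keeps 48 and receives 4.1 × 48 × 7/30 = 45.92 from the joint research fund, for a payoff of 93.92.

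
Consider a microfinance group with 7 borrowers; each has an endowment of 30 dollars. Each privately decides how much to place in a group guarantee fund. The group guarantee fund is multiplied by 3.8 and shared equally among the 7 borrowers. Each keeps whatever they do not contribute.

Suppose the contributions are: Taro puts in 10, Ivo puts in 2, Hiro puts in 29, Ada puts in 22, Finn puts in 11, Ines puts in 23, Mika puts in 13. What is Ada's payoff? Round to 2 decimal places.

Total contributed: 10 + 2 + 29 + 22 + 11 + 23 + 13 = 110.
Each receives 3.8 × 110 / 7 = 59.71 from the group guarantee fund.
Ada keeps 30 − 22 = 8, so Ada's payoff is 8 + 59.71 = 67.71.

67.71 dollars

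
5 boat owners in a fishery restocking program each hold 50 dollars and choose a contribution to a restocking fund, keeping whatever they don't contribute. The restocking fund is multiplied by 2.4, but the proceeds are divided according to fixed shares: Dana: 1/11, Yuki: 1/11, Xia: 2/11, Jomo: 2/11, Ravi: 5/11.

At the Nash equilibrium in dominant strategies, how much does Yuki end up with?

Each unit j contributes comes back to j as 2.4 × (j's share), so j prefers to contribute only if that share exceeds 1/2.4 = 0.4167; otherwise keeping the unit dominates.
Only Ravi (5/11) clears that bar, contributing 50; the remaining 4 contribute 0. Total contributed: 50.
Yuki keeps 50 and receives 2.4 × 50 × 1/11 = 10.91 from the restocking fund, for a payoff of 60.91.

60.91 dollars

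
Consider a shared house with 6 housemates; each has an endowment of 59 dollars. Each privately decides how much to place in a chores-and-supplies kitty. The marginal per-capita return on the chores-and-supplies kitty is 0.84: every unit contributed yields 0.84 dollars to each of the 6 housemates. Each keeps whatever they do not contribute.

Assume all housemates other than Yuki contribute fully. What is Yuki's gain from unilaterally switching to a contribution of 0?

9.44 dollars

Switching from a contribution of 59 to 0 lets Yuki keep an extra 59 dollars, but lowers the chores-and-supplies kitty by 59, which costs Yuki their own share of that drop: 0.84 × 59 = 49.56.
Net gain = 59 − 49.56 = 9.44. The private return per contributed unit (0.84) is below 1, so free-riding is indeed the best response regardless of what the others do.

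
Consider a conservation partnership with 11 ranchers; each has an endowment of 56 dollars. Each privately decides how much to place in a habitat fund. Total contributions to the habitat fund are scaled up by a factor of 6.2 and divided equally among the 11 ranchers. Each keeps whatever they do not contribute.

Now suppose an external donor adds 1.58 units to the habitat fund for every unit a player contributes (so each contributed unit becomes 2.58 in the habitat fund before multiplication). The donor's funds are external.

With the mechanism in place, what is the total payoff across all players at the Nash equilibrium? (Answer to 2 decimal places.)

9853.54 dollars

The effective private return per unit is now 6.2 × 2.58 / 11 = 1.4542 > 1, so every player's dominant strategy flips to full contribution.
At the Nash equilibrium everyone contributes 56. Group total payoff = 6.2 × 2.58 × 616 = 9853.54.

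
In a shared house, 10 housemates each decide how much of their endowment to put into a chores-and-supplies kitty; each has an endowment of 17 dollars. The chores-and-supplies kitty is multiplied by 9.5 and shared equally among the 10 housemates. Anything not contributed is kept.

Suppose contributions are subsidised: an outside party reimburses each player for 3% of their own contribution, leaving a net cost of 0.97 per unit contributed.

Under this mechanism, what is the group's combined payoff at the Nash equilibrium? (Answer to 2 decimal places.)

Even with the mechanism, each unit contributed returns only (9.5/10) / 0.97 = 0.9794 per unit of net cost, so contributing nothing is still dominant.
At the Nash equilibrium no one contributes; group total payoff = 10 × 17 = 170.

170.00 dollars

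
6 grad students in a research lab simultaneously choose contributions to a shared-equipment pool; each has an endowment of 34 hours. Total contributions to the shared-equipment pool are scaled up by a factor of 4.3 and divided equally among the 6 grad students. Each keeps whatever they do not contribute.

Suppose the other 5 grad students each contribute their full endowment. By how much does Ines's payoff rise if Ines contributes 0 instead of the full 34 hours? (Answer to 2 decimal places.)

Switching from a contribution of 34 to 0 lets Ines keep an extra 34 hours, but lowers the shared-equipment pool by 34, which costs Ines their own share of that drop: 4.3/6 × 34 = 24.37.
Net gain = 34 − 24.37 = 9.63. The private return per contributed unit (0.7167) is below 1, so free-riding is indeed the best response regardless of what the others do.

9.63 hours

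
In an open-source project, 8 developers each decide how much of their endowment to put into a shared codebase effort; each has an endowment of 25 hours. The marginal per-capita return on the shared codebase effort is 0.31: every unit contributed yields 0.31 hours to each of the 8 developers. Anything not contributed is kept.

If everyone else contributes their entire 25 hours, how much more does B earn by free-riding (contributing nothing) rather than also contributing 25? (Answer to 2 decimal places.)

Switching from a contribution of 25 to 0 lets B keep an extra 25 hours, but lowers the shared codebase effort by 25, which costs B their own share of that drop: 0.31 × 25 = 7.75.
Net gain = 25 − 7.75 = 17.25. The private return per contributed unit (0.31) is below 1, so free-riding is indeed the best response regardless of what the others do.

17.25 hours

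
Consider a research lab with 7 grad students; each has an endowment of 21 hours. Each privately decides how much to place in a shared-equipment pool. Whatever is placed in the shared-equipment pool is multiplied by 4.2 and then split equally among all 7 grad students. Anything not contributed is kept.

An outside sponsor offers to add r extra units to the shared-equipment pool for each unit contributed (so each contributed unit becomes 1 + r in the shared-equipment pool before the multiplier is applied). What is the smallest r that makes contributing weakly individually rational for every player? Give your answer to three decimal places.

0.667

With matching at rate r, one contributed unit becomes (1 + r) in the shared-equipment pool and returns 4.2 × (1 + r) / 7 to the contributor.
Setting this equal to 1: 1 + r = 7/4.2 = 1.6667.
So the minimum matching rate is r = 1.6667 − 1 = 0.667.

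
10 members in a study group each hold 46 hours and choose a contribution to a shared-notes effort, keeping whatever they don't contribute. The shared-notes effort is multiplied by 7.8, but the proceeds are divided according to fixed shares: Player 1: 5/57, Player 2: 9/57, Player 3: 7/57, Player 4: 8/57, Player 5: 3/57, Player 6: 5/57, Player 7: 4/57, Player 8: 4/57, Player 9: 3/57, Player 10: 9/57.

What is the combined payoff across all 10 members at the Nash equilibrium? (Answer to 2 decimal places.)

A player with share s gets back 7.8·s per unit contributed, so full contribution is dominant for anyone with s > 1/7.8 = 0.1282 and zero contribution is dominant for anyone below.
Player 2, Player 4 and Player 10 clear that bar, contributing 46 each; the remaining 7 contribute 0. Total contributed: 138.
The shared-notes effort pays out 7.8 × 138 = 1076.40 in total (split across the unequal shares, but the aggregate is all that matters for the group sum).
The 7 free-riders keep 46 each, adding 322. Group total = 322 + 1076.40 = 1398.40.

1398.40 hours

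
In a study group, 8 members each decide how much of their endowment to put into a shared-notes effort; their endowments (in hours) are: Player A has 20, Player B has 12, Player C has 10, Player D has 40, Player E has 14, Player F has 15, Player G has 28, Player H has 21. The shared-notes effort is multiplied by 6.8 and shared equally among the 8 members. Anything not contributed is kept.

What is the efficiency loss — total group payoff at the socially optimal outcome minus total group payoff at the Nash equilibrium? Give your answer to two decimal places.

The private return per contributed unit is 6.8/8 = 0.8500 < 1 for every player regardless of endowment, so the Nash equilibrium is zero contribution and the group total is Σ E_j = 20 + 12 + 10 + 40 + 14 + 15 + 28 + 21 = 160.
Each contributed unit returns 6.800 to the group, so the social optimum is full contribution by everyone: group total = 6.800 × 160 = 1088.00.
Efficiency loss = (6.800 − 1) × 160 = 928.00.

928.00 hours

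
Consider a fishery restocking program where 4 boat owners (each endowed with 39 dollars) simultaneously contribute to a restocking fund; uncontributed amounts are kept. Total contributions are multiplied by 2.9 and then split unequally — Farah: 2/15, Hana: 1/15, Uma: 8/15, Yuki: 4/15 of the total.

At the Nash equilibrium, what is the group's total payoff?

230.10 dollars

Player j's private return per contributed unit is 2.9 × (j's share). Contributing is weakly dominant for j when that share is at least 1/2.9 = 0.3448, and contributing 0 is dominant otherwise.
Only Uma (8/15) clears that bar, contributing 39; the remaining 3 contribute 0. Total contributed: 39.
The restocking fund pays out 2.9 × 39 = 113.10 in total (split across the unequal shares, but the aggregate is all that matters for the group sum).
The 3 free-riders keep 39 each, adding 117. Group total = 117 + 113.10 = 230.10.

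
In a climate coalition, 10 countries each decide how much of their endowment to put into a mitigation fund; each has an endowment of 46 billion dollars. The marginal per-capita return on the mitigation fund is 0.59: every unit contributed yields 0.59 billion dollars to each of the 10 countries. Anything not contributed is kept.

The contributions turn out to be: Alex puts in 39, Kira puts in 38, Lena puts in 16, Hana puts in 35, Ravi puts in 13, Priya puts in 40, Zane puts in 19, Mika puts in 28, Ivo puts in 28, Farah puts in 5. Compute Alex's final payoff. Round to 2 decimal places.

Total contributed: 39 + 38 + 16 + 35 + 13 + 40 + 19 + 28 + 28 + 5 = 261.
Each receives 0.59 × 261 = 153.99 from the mitigation fund.
Alex keeps 46 − 39 = 7, so Alex's payoff is 7 + 153.99 = 160.99.

160.99 billion dollars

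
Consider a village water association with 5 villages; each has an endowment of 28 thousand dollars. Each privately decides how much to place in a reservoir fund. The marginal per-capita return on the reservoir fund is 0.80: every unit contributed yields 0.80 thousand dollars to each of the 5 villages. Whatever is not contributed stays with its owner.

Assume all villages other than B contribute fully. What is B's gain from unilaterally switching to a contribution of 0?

Switching from a contribution of 28 to 0 lets B keep an extra 28 thousand dollars, but lowers the reservoir fund by 28, which costs B their own share of that drop: 0.80 × 28 = 22.40.
Net gain = 28 − 22.40 = 5.60. The private return per contributed unit (0.80) is below 1, so free-riding is indeed the best response regardless of what the others do.

5.60 thousand dollars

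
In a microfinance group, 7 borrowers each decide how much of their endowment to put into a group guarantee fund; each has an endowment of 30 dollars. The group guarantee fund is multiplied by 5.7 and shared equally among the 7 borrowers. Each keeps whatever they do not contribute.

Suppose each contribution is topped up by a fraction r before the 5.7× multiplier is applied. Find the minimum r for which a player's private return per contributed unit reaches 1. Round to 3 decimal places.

With matching at rate r, one contributed unit becomes (1 + r) in the group guarantee fund and returns 5.7 × (1 + r) / 7 to the contributor.
Setting this equal to 1: 1 + r = 7/5.7 = 1.2281.
So the minimum matching rate is r = 1.2281 − 1 = 0.228.

0.228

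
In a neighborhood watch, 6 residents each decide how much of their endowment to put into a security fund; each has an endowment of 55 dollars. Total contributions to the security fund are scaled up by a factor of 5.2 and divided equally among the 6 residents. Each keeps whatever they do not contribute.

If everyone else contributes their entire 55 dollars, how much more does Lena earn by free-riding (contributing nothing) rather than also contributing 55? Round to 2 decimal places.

Switching from a contribution of 55 to 0 lets Lena keep an extra 55 dollars, but lowers the security fund by 55, which costs Lena their own share of that drop: 5.2/6 × 55 = 47.67.
Net gain = 55 − 47.67 = 7.33. The private return per contributed unit (0.8667) is below 1, so free-riding is indeed the best response regardless of what the others do.

7.33 dollars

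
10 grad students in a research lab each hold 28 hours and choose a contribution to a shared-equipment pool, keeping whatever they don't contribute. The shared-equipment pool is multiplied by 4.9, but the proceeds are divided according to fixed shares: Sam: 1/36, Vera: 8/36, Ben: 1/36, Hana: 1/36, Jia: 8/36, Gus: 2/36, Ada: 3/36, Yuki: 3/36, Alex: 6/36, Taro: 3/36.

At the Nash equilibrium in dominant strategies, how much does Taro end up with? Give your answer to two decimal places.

50.87 hours

A player with share s gets back 4.9·s per unit contributed, so full contribution is dominant for anyone with s > 1/4.9 = 0.2041 and zero contribution is dominant for anyone below.
Vera and Jia clear that bar, contributing 28 each; the remaining 8 contribute 0. Total contributed: 56.
Taro keeps 28 and receives 4.9 × 56 × 3/36 = 22.87 from the shared-equipment pool, for a payoff of 50.87.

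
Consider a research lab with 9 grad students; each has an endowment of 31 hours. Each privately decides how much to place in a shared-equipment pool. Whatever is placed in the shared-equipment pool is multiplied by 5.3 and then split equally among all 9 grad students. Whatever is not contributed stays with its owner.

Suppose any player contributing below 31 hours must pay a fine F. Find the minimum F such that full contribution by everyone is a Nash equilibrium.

12.74 hours

Given the others contribute fully, the best deviation is to contribute 0 (any partial contribution still incurs the fine and gives up units whose private return 0.5889 is below 1).
Deviating from 31 to 0 saves 31 hours but forfeits the deviator's share of the drop in the shared-equipment pool: 5.3/9 × 31 = 18.26.
So the deviation gain is 31 − 18.26 = 12.74, and the fine must be at least 12.74 hours to wipe it out.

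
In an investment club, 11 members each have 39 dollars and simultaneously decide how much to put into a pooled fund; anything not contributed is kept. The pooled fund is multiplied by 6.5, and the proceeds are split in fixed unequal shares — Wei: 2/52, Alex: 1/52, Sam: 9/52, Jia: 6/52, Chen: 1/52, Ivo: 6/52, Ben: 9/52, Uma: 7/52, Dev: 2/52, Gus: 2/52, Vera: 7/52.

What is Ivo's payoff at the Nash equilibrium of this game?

A player with share s gets back 6.5·s per unit contributed, so full contribution is dominant for anyone with s > 1/6.5 = 0.1538 and zero contribution is dominant for anyone below.
Sam and Ben are above the threshold, contributing 39 each; the remaining 9 contribute 0. Total contributed: 78.
Ivo keeps 39 and receives 6.5 × 78 × 6/52 = 58.50 from the pooled fund, for a payoff of 97.50.

97.50 dollars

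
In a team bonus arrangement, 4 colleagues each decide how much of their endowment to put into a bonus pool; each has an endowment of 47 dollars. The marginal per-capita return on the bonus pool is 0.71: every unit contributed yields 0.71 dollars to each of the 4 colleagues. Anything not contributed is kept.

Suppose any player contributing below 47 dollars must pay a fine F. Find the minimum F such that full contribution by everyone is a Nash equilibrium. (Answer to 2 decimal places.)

13.63 dollars

Given the others contribute fully, the best deviation is to contribute 0 (any partial contribution still incurs the fine and gives up units whose private return 0.71 is below 1).
Deviating from 47 to 0 saves 47 dollars but forfeits the deviator's share of the drop in the bonus pool: 0.71 × 47 = 33.37.
So the deviation gain is 47 − 33.37 = 13.63, and the fine must be at least 13.63 dollars to wipe it out.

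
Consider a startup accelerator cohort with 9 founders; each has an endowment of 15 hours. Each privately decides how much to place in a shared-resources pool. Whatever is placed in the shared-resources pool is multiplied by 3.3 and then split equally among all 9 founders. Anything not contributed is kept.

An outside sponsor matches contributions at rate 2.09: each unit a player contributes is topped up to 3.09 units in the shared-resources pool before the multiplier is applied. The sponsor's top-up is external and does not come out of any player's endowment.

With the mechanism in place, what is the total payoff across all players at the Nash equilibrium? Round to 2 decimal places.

1376.60 hours

With the mechanism, a contributed unit returns 3.3 × 3.09 / 9 = 1.1330 per unit of net cost to the contributor — now above 1 — so contributing fully is weakly dominant for every player.
So the Nash equilibrium is full contribution by all 9; the group earns 3.3 × 3.09 × 135 = 1376.60.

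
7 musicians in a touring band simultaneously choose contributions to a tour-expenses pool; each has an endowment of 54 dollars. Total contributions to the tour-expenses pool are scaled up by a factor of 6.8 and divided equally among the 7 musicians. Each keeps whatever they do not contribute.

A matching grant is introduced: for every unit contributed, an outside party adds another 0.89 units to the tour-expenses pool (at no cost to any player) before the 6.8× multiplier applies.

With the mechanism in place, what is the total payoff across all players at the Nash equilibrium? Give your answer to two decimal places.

The effective private return per unit is now 6.8 × 1.89 / 7 = 1.8360 > 1, so every player's dominant strategy flips to full contribution.
At the Nash equilibrium everyone contributes 54. Group total payoff = 6.8 × 1.89 × 378 = 4858.06.

4858.06 dollars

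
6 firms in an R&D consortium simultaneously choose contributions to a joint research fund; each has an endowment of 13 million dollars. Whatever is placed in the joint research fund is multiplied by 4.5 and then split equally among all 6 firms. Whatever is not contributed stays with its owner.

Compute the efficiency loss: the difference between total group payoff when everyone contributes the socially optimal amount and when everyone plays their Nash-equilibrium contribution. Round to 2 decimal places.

273.00 million dollars

Each contributed unit returns 4.5/6 = 0.7500 to its contributor — below 1 — so contributing 0 is dominant for every player. At the Nash equilibrium everyone keeps their 13, and the group total is 6 × 13 = 78.
Each contributed unit returns 4.500 to the group as a whole (0.7500 to each of 6 players), which exceeds 1, so the social optimum is full contribution: group total = 4.500 × 78 = 351.00.
Efficiency loss = 351.00 − 78 = 273.00.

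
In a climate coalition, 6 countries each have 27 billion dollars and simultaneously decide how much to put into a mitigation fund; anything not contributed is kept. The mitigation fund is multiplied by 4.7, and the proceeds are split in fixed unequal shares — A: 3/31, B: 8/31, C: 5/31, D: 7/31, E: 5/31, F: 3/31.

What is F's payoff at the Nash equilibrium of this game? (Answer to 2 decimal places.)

51.56 billion dollars

For player j, contributing a unit is worthwhile iff 4.7 × (j's share) ≥ 1, i.e. iff j's share is at least 0.2128.
The shares above 0.2128 belong to B and D, contributing 27 each; the remaining 4 contribute 0. Total contributed: 54.
F keeps 27 and receives 4.7 × 54 × 3/31 = 24.56 from the mitigation fund, for a payoff of 51.56.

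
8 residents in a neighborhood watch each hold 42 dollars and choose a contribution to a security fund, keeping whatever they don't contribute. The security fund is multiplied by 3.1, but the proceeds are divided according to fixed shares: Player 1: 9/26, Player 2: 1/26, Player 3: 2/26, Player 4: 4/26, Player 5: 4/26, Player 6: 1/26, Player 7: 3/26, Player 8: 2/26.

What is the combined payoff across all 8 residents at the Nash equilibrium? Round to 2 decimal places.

Each unit j contributes comes back to j as 3.1 × (j's share), so j prefers to contribute only if that share exceeds 1/3.1 = 0.3226; otherwise keeping the unit dominates.
Only Player 1 (9/26) clears that bar, contributing 42; the remaining 7 contribute 0. Total contributed: 42.
The security fund pays out 3.1 × 42 = 130.20 in total (split across the unequal shares, but the aggregate is all that matters for the group sum).
The 7 free-riders keep 42 each, adding 294. Group total = 294 + 130.20 = 424.20.

424.20 dollars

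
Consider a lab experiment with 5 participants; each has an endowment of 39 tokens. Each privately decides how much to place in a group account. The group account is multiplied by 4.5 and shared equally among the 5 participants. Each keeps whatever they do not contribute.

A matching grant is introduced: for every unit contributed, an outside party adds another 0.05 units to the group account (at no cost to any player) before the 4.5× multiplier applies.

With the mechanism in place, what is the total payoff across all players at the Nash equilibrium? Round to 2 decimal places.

195.00 tokens

The effective private return is 4.5 × 1.05 / 5 = 0.9450, which is still under 1, so the mechanism doesn't change anyone's dominant strategy: zero contribution.
Everyone keeps their endowment and the group total is 5 × 39 = 195.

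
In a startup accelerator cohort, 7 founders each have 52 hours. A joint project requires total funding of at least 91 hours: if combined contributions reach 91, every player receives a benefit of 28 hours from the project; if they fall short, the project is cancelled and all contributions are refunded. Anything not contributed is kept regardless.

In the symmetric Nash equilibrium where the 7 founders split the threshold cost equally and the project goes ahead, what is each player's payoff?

67 hours

Equal share of the threshold: 91/7 = 13.
At this profile no one gains by cutting their contribution: any cut drops the total below 91, the project is cancelled, contributions are refunded, and the deviator ends with 52, which is less than 52 − 13 + 28 = 67. Contributing more than 13 just wastes the excess. So contributing exactly 13 is a best response.
Each player's payoff: 52 − 13 + 28 = 67.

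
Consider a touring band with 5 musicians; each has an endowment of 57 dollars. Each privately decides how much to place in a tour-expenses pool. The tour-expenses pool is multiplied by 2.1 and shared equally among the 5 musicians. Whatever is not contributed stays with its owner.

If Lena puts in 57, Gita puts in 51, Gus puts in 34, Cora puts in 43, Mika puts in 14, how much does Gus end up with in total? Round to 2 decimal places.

Total contributed: 57 + 51 + 34 + 43 + 14 = 199.
Each receives 2.1 × 199 / 5 = 83.58 from the tour-expenses pool.
Gus keeps 57 − 34 = 23, so Gus's payoff is 23 + 83.58 = 106.58.

106.58 dollars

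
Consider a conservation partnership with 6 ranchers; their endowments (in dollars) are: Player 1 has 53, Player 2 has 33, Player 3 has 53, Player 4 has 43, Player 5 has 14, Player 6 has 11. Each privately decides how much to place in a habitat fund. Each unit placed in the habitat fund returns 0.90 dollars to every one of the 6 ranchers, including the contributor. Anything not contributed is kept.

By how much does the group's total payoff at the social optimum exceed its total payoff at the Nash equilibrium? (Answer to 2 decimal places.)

The private return per contributed unit is 0.90 < 1 for everyone, so the Nash equilibrium is zero contribution and the group total is Σ E_j = 53 + 33 + 53 + 43 + 14 + 11 = 207.
Each contributed unit returns 5.400 to the group, so the social optimum is full contribution by everyone: group total = 5.400 × 207 = 1117.80.
Efficiency loss = (5.400 − 1) × 207 = 910.80.

910.80 dollars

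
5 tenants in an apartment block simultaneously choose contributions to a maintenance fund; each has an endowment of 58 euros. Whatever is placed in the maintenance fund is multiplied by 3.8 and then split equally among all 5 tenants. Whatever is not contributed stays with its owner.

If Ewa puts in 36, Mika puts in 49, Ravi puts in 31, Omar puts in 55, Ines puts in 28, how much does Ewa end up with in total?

173.24 euros

Total contributed: 36 + 49 + 31 + 55 + 28 = 199.
Each receives 3.8 × 199 / 5 = 151.24 from the maintenance fund.
Ewa keeps 58 − 36 = 22, so Ewa's payoff is 22 + 151.24 = 173.24.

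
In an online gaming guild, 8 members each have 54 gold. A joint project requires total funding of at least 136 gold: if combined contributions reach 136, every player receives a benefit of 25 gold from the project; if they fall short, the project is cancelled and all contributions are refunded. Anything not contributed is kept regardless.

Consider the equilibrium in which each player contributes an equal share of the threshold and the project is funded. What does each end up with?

62 gold

Equal share of the threshold: 136/8 = 17.
At this profile no one gains by cutting their contribution: any cut drops the total below 136, the project is cancelled, contributions are refunded, and the deviator ends with 54, which is less than 54 − 17 + 25 = 62. Contributing more than 17 just wastes the excess. So contributing exactly 17 is a best response.
Each player's payoff: 54 − 17 + 25 = 62.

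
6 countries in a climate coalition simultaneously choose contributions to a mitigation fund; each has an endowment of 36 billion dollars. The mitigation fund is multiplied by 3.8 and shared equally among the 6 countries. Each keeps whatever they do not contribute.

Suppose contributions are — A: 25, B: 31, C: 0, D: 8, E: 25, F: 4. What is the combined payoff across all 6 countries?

Total contributed: 25 + 31 + 0 + 8 + 25 + 4 = 93; total kept: 6 × 36 − 93 = 123.
The mitigation fund pays out 3.8 × 93 = 353.40 in aggregate.
Group total = 123 + 353.40 = 476.40.

476.40 billion dollars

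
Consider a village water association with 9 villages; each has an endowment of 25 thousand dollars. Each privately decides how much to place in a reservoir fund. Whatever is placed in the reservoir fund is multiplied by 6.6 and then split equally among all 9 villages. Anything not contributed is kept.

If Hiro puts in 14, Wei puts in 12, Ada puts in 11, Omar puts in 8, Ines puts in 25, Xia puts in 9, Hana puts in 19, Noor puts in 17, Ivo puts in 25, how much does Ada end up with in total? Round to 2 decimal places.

116.67 thousand dollars

Total contributed: 14 + 12 + 11 + 8 + 25 + 9 + 19 + 17 + 25 = 140.
Each receives 6.6 × 140 / 9 = 102.67 from the reservoir fund.
Ada keeps 25 − 11 = 14, so Ada's payoff is 14 + 102.67 = 116.67.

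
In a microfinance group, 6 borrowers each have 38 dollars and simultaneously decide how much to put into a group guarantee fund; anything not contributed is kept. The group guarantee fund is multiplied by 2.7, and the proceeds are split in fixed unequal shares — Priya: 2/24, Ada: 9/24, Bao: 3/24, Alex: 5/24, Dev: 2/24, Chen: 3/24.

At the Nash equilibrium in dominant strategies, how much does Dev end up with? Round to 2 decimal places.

46.55 dollars

A player with share s gets back 2.7·s per unit contributed, so full contribution is dominant for anyone with s > 1/2.7 = 0.3704 and zero contribution is dominant for anyone below.
The only share above 0.3704 is Ada's 9/24, contributing 38; the remaining 5 contribute 0. Total contributed: 38.
Dev keeps 38 and receives 2.7 × 38 × 2/24 = 8.55 from the group guarantee fund, for a payoff of 46.55.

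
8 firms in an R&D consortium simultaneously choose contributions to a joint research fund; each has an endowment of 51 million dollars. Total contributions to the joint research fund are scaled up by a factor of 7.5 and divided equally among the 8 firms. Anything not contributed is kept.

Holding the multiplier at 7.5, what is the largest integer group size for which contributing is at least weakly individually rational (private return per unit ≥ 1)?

7

Private return per unit is 7.5/(group size), which is ≥ 1 whenever the group size is ≤ 7.5.
The largest such integer is 7.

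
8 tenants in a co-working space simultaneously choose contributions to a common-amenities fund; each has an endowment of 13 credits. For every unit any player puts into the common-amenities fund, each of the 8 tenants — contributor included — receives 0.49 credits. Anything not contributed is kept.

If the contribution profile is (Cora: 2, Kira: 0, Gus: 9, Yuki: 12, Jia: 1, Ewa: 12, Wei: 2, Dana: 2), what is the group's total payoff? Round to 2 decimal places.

Total contributed: 2 + 0 + 9 + 12 + 1 + 12 + 2 + 2 = 40; total kept: 8 × 13 − 40 = 64.
The common-amenities fund pays out 0.49 × 8 × 40 = 156.80 in aggregate.
Group total = 64 + 156.80 = 220.80.

220.80 credits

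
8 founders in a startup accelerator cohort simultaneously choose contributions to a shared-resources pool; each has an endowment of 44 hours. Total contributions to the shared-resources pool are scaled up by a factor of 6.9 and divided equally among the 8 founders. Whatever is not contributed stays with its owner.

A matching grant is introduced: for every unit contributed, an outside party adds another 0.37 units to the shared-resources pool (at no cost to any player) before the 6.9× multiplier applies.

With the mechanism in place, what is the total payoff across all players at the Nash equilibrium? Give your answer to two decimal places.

Under the mechanism each unit contributed yields 6.9 × 1.37 / 8 = 1.1816 back to its contributor per unit of net cost, which exceeds 1, making full contribution the dominant choice for everyone.
At the Nash equilibrium everyone contributes 44. Group total payoff = 6.9 × 1.37 × 352 = 3327.46.

3327.46 hours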